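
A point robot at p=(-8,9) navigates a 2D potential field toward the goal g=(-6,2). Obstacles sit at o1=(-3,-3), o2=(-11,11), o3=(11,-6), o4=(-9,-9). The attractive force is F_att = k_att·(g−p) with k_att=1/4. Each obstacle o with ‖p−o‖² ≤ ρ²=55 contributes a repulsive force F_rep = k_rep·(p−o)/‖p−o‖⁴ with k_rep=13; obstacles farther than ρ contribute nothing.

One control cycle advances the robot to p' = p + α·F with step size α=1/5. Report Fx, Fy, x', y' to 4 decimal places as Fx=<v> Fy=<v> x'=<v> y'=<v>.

Fx=0.7308 Fy=-1.9038 x'=-7.8538 y'=8.6192

F_att = 1/4·(g−p) = 1/4·(2,-7) = (0.5000,-1.7500)
o1: d²=169 > ρ²=55 → inactive
o2: d²=13 ≤ ρ²=55; F_rep = 13·(3,-2)/13² = (0.2308,-0.1538)
o3: d²=586 > ρ²=55 → inactive
o4: d²=325 > ρ²=55 → inactive
F = F_att + ΣF_rep = (0.7308,-1.9038)
p' = p + 1/5·F = (-7.8538,8.6192)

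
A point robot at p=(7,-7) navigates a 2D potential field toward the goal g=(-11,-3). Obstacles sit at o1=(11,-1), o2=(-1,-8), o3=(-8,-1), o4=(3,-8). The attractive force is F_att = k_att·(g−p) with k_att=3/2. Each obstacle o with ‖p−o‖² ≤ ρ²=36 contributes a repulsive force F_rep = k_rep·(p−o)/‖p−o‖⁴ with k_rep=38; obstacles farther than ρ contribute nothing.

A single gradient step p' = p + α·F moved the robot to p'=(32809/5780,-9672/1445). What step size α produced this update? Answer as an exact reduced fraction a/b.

F_att = 3/2·(g−p) = 3/2·(-18,4) = (-27.0000,6.0000)
o1: d²=52 > ρ²=36 → inactive
o2: d²=65 > ρ²=36 → inactive
o3: d²=261 > ρ²=36 → inactive
o4: d²=17 ≤ ρ²=36; F_rep = 38·(4,1)/17² = (0.5260,0.1315)
F = F_att + ΣF_rep = (-26.4740,6.1315)
Δp = p'−p = (-1.3237,0.3066); α = Δx/Fx = (-7651/5780) / (-7651/289) = 1/20
check: Δy/Fy = (443/1445) / (1772/289) = 1/20 ✓

α = 1/20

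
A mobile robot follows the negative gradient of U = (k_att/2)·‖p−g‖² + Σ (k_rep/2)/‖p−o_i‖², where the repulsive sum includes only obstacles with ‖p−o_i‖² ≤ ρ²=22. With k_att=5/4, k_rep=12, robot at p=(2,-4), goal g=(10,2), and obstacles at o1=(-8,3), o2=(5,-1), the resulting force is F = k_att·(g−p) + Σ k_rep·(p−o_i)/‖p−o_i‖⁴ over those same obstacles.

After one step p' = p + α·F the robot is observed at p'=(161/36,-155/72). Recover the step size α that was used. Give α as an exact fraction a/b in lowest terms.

α = 1/4

F_att = 5/4·(g−p) = 5/4·(8,6) = (10.0000,7.5000)
o1: d²=149 > ρ²=22 → inactive
o2: d²=18 ≤ ρ²=22; F_rep = 12·(-3,-3)/18² = (-0.1111,-0.1111)
F = F_att + ΣF_rep = (9.8889,7.3889)
Δp = p'−p = (2.4722,1.8472); α = Δx/Fx = (89/36) / (89/9) = 1/4
check: Δy/Fy = (133/72) / (133/18) = 1/4 ✓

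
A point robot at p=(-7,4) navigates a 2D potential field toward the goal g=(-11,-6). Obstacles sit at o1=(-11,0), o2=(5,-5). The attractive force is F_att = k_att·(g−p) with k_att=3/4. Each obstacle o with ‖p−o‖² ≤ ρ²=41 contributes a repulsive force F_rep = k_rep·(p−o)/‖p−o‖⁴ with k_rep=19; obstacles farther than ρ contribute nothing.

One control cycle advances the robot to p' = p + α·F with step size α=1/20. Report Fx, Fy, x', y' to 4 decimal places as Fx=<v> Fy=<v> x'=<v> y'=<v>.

F_att = 3/4·(g−p) = 3/4·(-4,-10) = (-3.0000,-7.5000)
o1: d²=32 ≤ ρ²=41; F_rep = 19·(4,4)/32² = (0.0742,0.0742)
o2: d²=225 > ρ²=41 → inactive
F = F_att + ΣF_rep = (-2.9258,-7.4258)
p' = p + 1/20·F = (-7.1463,3.6287)

Fx=-2.9258 Fy=-7.4258 x'=-7.1463 y'=3.6287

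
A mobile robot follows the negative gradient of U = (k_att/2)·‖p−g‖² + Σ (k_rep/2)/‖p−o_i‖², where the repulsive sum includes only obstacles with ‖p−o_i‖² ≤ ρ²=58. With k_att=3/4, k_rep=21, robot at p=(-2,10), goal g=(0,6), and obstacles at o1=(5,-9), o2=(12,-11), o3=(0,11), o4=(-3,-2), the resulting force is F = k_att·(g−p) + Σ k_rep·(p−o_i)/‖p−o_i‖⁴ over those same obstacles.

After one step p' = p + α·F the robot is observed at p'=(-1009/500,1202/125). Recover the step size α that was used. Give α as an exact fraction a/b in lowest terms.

α = 1/10

F_att = 3/4·(g−p) = 3/4·(2,-4) = (1.5000,-3.0000)
o1: d²=410 > ρ²=58 → inactive
o2: d²=637 > ρ²=58 → inactive
o3: d²=5 ≤ ρ²=58; F_rep = 21·(-2,-1)/5² = (-1.6800,-0.8400)
o4: d²=145 > ρ²=58 → inactive
F = F_att + ΣF_rep = (-0.1800,-3.8400)
Δp = p'−p = (-0.0180,-0.3840); α = Δx/Fx = (-9/500) / (-9/50) = 1/10
check: Δy/Fy = (-48/125) / (-96/25) = 1/10 ✓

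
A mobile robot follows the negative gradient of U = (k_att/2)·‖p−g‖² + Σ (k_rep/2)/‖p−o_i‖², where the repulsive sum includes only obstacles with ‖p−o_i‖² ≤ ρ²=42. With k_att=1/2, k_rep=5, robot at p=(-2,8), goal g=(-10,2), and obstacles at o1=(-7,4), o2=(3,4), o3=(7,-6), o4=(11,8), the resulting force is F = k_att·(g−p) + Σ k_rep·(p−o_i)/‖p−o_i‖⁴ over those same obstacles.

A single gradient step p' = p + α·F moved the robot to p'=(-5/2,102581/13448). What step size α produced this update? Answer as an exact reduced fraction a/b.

F_att = 1/2·(g−p) = 1/2·(-8,-6) = (-4.0000,-3.0000)
o1: d²=41 ≤ ρ²=42; F_rep = 5·(5,4)/41² = (0.0149,0.0119)
o2: d²=41 ≤ ρ²=42; F_rep = 5·(-5,4)/41² = (-0.0149,0.0119)
o3: d²=277 > ρ²=42 → inactive
o4: d²=169 > ρ²=42 → inactive
F = F_att + ΣF_rep = (-4.0000,-2.9762)
Δp = p'−p = (-0.5000,-0.3720); α = Δx/Fx = (-1/2) / (-4) = 1/8
check: Δy/Fy = (-5003/13448) / (-5003/1681) = 1/8 ✓

α = 1/8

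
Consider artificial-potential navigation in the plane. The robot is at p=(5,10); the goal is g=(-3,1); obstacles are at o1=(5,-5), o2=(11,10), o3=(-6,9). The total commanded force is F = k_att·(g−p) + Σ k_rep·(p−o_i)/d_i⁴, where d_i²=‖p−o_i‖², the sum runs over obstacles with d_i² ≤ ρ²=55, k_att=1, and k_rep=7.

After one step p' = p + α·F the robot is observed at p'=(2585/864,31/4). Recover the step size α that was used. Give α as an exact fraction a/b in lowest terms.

α = 1/4

F_att = 1·(g−p) = 1·(-8,-9) = (-8.0000,-9.0000)
o1: d²=225 > ρ²=55 → inactive
o2: d²=36 ≤ ρ²=55; F_rep = 7·(-6,0)/36² = (-0.0324,0.0000)
o3: d²=122 > ρ²=55 → inactive
F = F_att + ΣF_rep = (-8.0324,-9.0000)
Δp = p'−p = (-2.0081,-2.2500); α = Δx/Fx = (-1735/864) / (-1735/216) = 1/4
check: Δy/Fy = (-9/4) / (-9) = 1/4 ✓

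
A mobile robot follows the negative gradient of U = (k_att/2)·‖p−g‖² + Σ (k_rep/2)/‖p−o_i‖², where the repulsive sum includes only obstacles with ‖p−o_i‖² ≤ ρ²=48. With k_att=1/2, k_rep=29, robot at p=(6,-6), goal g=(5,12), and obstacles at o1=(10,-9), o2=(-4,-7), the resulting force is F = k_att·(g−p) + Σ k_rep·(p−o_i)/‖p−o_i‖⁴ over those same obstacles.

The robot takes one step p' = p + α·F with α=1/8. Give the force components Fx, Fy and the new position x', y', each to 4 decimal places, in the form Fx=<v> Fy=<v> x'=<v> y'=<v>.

Fx=-0.6856 Fy=9.1392 x'=5.9143 y'=-4.8576

F_att = 1/2·(g−p) = 1/2·(-1,18) = (-0.5000,9.0000)
o1: d²=25 ≤ ρ²=48; F_rep = 29·(-4,3)/25² = (-0.1856,0.1392)
o2: d²=101 > ρ²=48 → inactive
F = F_att + ΣF_rep = (-0.6856,9.1392)
p' = p + 1/8·F = (5.9143,-4.8576)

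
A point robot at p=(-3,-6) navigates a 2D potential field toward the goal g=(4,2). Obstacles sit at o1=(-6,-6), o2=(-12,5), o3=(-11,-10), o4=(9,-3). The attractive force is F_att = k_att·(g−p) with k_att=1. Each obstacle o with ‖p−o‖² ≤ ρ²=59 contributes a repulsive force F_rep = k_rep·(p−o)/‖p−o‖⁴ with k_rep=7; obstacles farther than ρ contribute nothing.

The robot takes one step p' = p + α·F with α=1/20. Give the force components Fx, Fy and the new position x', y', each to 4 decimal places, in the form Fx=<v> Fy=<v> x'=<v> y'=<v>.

Fx=7.2593 Fy=8.0000 x'=-2.6370 y'=-5.6000

F_att = 1·(g−p) = 1·(7,8) = (7.0000,8.0000)
o1: d²=9 ≤ ρ²=59; F_rep = 7·(3,0)/9² = (0.2593,0.0000)
o2: d²=202 > ρ²=59 → inactive
o3: d²=80 > ρ²=59 → inactive
o4: d²=153 > ρ²=59 → inactive
F = F_att + ΣF_rep = (7.2593,8.0000)
p' = p + 1/20·F = (-2.6370,-5.6000)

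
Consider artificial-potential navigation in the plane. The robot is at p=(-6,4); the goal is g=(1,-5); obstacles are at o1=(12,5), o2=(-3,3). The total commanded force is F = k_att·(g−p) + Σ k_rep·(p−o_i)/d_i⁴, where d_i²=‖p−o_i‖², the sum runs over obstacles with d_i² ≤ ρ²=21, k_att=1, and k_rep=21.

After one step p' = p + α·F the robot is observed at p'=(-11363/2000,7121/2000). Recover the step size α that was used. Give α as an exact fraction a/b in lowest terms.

F_att = 1·(g−p) = 1·(7,-9) = (7.0000,-9.0000)
o1: d²=325 > ρ²=21 → inactive
o2: d²=10 ≤ ρ²=21; F_rep = 21·(-3,1)/10² = (-0.6300,0.2100)
F = F_att + ΣF_rep = (6.3700,-8.7900)
Δp = p'−p = (0.3185,-0.4395); α = Δx/Fx = (637/2000) / (637/100) = 1/20
check: Δy/Fy = (-879/2000) / (-879/100) = 1/20 ✓

α = 1/20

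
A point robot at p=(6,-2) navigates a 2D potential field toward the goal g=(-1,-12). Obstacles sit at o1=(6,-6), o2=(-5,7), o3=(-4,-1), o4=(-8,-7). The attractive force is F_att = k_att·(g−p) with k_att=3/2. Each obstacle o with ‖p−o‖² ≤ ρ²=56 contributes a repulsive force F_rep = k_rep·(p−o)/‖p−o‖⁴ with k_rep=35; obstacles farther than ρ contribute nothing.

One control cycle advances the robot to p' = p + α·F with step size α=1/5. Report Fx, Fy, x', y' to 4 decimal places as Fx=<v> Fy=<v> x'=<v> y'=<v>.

F_att = 3/2·(g−p) = 3/2·(-7,-10) = (-10.5000,-15.0000)
o1: d²=16 ≤ ρ²=56; F_rep = 35·(0,4)/16² = (0.0000,0.5469)
o2: d²=202 > ρ²=56 → inactive
o3: d²=101 > ρ²=56 → inactive
o4: d²=221 > ρ²=56 → inactive
F = F_att + ΣF_rep = (-10.5000,-14.4531)
p' = p + 1/5·F = (3.9000,-4.8906)

Fx=-10.5000 Fy=-14.4531 x'=3.9000 y'=-4.8906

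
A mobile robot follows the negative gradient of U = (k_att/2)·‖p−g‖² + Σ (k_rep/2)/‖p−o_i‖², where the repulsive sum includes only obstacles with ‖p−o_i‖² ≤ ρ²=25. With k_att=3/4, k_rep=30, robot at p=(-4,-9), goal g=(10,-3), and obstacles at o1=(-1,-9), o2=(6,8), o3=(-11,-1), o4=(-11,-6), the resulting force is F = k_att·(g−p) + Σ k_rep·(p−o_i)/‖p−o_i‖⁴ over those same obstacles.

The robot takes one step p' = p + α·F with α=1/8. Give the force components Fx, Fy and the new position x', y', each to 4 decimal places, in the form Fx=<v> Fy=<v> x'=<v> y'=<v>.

F_att = 3/4·(g−p) = 3/4·(14,6) = (10.5000,4.5000)
o1: d²=9 ≤ ρ²=25; F_rep = 30·(-3,0)/9² = (-1.1111,0.0000)
o2: d²=389 > ρ²=25 → inactive
o3: d²=113 > ρ²=25 → inactive
o4: d²=58 > ρ²=25 → inactive
F = F_att + ΣF_rep = (9.3889,4.5000)
p' = p + 1/8·F = (-2.8264,-8.4375)

Fx=9.3889 Fy=4.5000 x'=-2.8264 y'=-8.4375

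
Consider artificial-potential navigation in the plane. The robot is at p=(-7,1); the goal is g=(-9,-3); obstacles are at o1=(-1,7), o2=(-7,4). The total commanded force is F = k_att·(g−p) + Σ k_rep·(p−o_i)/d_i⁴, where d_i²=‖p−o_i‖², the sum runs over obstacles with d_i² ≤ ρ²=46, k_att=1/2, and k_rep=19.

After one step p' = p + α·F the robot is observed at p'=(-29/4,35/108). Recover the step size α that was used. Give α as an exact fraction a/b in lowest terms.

F_att = 1/2·(g−p) = 1/2·(-2,-4) = (-1.0000,-2.0000)
o1: d²=72 > ρ²=46 → inactive
o2: d²=9 ≤ ρ²=46; F_rep = 19·(0,-3)/9² = (0.0000,-0.7037)
F = F_att + ΣF_rep = (-1.0000,-2.7037)
Δp = p'−p = (-0.2500,-0.6759); α = Δx/Fx = (-1/4) / (-1) = 1/4
check: Δy/Fy = (-73/108) / (-73/27) = 1/4 ✓

α = 1/4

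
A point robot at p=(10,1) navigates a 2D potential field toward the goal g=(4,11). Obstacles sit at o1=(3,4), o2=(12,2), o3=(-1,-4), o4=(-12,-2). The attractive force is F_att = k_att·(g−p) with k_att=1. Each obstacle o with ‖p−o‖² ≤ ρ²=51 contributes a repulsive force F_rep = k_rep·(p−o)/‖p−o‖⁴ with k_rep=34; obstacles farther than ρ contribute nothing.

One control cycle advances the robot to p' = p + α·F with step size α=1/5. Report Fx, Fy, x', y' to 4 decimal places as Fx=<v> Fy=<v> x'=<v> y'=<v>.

Fx=-8.7200 Fy=8.6400 x'=8.2560 y'=2.7280

F_att = 1·(g−p) = 1·(-6,10) = (-6.0000,10.0000)
o1: d²=58 > ρ²=51 → inactive
o2: d²=5 ≤ ρ²=51; F_rep = 34·(-2,-1)/5² = (-2.7200,-1.3600)
o3: d²=146 > ρ²=51 → inactive
o4: d²=493 > ρ²=51 → inactive
F = F_att + ΣF_rep = (-8.7200,8.6400)
p' = p + 1/5·F = (8.2560,2.7280)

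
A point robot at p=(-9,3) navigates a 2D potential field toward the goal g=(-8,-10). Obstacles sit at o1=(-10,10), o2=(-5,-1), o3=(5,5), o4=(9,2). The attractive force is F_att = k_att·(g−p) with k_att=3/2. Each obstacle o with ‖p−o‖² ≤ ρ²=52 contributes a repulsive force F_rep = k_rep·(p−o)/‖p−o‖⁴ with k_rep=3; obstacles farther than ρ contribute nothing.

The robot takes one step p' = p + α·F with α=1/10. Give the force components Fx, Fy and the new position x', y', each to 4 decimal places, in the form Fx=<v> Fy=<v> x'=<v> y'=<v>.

Fx=1.4895 Fy=-19.4967 x'=-8.8511 y'=1.0503

F_att = 3/2·(g−p) = 3/2·(1,-13) = (1.5000,-19.5000)
o1: d²=50 ≤ ρ²=52; F_rep = 3·(1,-7)/50² = (0.0012,-0.0084)
o2: d²=32 ≤ ρ²=52; F_rep = 3·(-4,4)/32² = (-0.0117,0.0117)
o3: d²=200 > ρ²=52 → inactive
o4: d²=325 > ρ²=52 → inactive
F = F_att + ΣF_rep = (1.4895,-19.4967)
p' = p + 1/10·F = (-8.8511,1.0503)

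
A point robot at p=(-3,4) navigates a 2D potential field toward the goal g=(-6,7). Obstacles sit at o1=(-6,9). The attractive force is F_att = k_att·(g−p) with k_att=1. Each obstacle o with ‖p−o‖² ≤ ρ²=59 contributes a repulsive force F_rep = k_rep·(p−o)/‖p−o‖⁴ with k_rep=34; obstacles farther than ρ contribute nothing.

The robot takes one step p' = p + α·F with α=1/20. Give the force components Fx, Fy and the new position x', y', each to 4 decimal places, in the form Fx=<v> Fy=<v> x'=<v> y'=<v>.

Fx=-2.9118 Fy=2.8529 x'=-3.1456 y'=4.1426

F_att = 1·(g−p) = 1·(-3,3) = (-3.0000,3.0000)
o1: d²=34 ≤ ρ²=59; F_rep = 34·(3,-5)/34² = (0.0882,-0.1471)
F = F_att + ΣF_rep = (-2.9118,2.8529)
p' = p + 1/20·F = (-3.1456,4.1426)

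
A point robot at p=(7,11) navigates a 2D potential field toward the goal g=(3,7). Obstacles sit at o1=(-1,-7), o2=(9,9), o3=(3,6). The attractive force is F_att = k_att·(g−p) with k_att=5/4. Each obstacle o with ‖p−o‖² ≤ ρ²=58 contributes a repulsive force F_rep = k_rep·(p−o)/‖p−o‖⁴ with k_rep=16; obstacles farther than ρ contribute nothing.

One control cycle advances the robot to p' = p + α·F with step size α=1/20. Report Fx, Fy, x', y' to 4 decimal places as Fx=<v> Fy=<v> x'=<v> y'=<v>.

F_att = 5/4·(g−p) = 5/4·(-4,-4) = (-5.0000,-5.0000)
o1: d²=388 > ρ²=58 → inactive
o2: d²=8 ≤ ρ²=58; F_rep = 16·(-2,2)/8² = (-0.5000,0.5000)
o3: d²=41 ≤ ρ²=58; F_rep = 16·(4,5)/41² = (0.0381,0.0476)
F = F_att + ΣF_rep = (-5.4619,-4.4524)
p' = p + 1/20·F = (6.7269,10.7774)

Fx=-5.4619 Fy=-4.4524 x'=6.7269 y'=10.7774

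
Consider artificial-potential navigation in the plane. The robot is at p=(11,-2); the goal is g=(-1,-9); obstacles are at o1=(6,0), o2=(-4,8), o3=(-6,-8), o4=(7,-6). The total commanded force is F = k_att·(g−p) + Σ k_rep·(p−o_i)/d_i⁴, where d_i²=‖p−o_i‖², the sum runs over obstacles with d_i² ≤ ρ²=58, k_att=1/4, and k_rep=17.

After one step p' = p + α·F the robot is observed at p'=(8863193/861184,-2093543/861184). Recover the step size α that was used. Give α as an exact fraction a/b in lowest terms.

α = 1/4

F_att = 1/4·(g−p) = 1/4·(-12,-7) = (-3.0000,-1.7500)
o1: d²=29 ≤ ρ²=58; F_rep = 17·(5,-2)/29² = (0.1011,-0.0404)
o2: d²=325 > ρ²=58 → inactive
o3: d²=325 > ρ²=58 → inactive
o4: d²=32 ≤ ρ²=58; F_rep = 17·(4,4)/32² = (0.0664,0.0664)
F = F_att + ΣF_rep = (-2.8325,-1.7240)
Δp = p'−p = (-0.7081,-0.4310); α = Δx/Fx = (-609831/861184) / (-609831/215296) = 1/4
check: Δy/Fy = (-371175/861184) / (-371175/215296) = 1/4 ✓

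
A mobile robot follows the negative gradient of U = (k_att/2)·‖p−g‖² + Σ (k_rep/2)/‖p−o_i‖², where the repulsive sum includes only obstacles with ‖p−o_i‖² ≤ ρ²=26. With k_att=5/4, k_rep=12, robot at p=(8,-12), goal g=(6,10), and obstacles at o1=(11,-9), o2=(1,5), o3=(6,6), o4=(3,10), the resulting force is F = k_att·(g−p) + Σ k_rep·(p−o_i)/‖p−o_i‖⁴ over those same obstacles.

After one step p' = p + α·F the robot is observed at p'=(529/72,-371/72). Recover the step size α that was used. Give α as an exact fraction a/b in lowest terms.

α = 1/4

F_att = 5/4·(g−p) = 5/4·(-2,22) = (-2.5000,27.5000)
o1: d²=18 ≤ ρ²=26; F_rep = 12·(-3,-3)/18² = (-0.1111,-0.1111)
o2: d²=338 > ρ²=26 → inactive
o3: d²=328 > ρ²=26 → inactive
o4: d²=509 > ρ²=26 → inactive
F = F_att + ΣF_rep = (-2.6111,27.3889)
Δp = p'−p = (-0.6528,6.8472); α = Δx/Fx = (-47/72) / (-47/18) = 1/4
check: Δy/Fy = (493/72) / (493/18) = 1/4 ✓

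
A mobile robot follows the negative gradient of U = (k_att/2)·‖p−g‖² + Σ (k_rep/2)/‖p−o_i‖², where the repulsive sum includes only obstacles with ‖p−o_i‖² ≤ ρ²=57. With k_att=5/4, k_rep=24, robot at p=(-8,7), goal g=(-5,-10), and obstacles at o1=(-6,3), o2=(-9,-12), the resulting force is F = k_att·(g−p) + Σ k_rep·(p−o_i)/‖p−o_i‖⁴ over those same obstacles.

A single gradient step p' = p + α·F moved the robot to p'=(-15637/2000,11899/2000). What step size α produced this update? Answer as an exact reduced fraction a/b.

α = 1/20

F_att = 5/4·(g−p) = 5/4·(3,-17) = (3.7500,-21.2500)
o1: d²=20 ≤ ρ²=57; F_rep = 24·(-2,4)/20² = (-0.1200,0.2400)
o2: d²=362 > ρ²=57 → inactive
F = F_att + ΣF_rep = (3.6300,-21.0100)
Δp = p'−p = (0.1815,-1.0505); α = Δx/Fx = (363/2000) / (363/100) = 1/20
check: Δy/Fy = (-2101/2000) / (-2101/100) = 1/20 ✓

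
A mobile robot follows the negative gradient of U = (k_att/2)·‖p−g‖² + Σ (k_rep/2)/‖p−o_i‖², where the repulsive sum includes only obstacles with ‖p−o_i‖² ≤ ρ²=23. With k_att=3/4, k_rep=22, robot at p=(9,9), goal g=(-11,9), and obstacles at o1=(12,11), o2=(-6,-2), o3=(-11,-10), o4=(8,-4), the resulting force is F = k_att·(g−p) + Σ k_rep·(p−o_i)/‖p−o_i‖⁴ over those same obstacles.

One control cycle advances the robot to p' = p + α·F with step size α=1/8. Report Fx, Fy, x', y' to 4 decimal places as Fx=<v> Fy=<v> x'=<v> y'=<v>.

F_att = 3/4·(g−p) = 3/4·(-20,0) = (-15.0000,0.0000)
o1: d²=13 ≤ ρ²=23; F_rep = 22·(-3,-2)/13² = (-0.3905,-0.2604)
o2: d²=346 > ρ²=23 → inactive
o3: d²=761 > ρ²=23 → inactive
o4: d²=170 > ρ²=23 → inactive
F = F_att + ΣF_rep = (-15.3905,-0.2604)
p' = p + 1/8·F = (7.0762,8.9675)

Fx=-15.3905 Fy=-0.2604 x'=7.0762 y'=8.9675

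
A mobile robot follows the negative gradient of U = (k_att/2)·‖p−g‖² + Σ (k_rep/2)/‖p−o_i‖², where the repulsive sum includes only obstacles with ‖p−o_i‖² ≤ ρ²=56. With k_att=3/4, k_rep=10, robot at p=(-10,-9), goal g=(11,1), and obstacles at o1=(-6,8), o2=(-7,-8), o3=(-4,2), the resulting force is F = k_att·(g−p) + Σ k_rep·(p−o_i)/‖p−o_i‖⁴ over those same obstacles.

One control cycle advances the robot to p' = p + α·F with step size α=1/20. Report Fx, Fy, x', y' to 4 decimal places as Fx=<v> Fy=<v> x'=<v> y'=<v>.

F_att = 3/4·(g−p) = 3/4·(21,10) = (15.7500,7.5000)
o1: d²=305 > ρ²=56 → inactive
o2: d²=10 ≤ ρ²=56; F_rep = 10·(-3,-1)/10² = (-0.3000,-0.1000)
o3: d²=157 > ρ²=56 → inactive
F = F_att + ΣF_rep = (15.4500,7.4000)
p' = p + 1/20·F = (-9.2275,-8.6300)

Fx=15.4500 Fy=7.4000 x'=-9.2275 y'=-8.6300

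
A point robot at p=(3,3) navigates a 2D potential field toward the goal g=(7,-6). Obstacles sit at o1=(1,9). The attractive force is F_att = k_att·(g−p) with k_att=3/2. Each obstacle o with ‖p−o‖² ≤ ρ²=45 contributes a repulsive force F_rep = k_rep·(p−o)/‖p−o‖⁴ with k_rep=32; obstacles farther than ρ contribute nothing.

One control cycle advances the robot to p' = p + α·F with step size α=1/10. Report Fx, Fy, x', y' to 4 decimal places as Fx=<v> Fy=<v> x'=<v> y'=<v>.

F_att = 3/2·(g−p) = 3/2·(4,-9) = (6.0000,-13.5000)
o1: d²=40 ≤ ρ²=45; F_rep = 32·(2,-6)/40² = (0.0400,-0.1200)
F = F_att + ΣF_rep = (6.0400,-13.6200)
p' = p + 1/10·F = (3.6040,1.6380)

Fx=6.0400 Fy=-13.6200 x'=3.6040 y'=1.6380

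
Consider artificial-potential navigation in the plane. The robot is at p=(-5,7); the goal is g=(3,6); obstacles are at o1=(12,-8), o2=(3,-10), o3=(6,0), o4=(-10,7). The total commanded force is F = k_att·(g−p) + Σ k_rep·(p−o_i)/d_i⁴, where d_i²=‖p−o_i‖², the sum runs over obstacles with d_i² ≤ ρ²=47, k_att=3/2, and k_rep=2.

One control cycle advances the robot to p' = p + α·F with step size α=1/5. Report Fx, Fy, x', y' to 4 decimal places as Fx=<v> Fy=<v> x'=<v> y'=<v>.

Fx=12.0160 Fy=-1.5000 x'=-2.5968 y'=6.7000

F_att = 3/2·(g−p) = 3/2·(8,-1) = (12.0000,-1.5000)
o1: d²=514 > ρ²=47 → inactive
o2: d²=353 > ρ²=47 → inactive
o3: d²=170 > ρ²=47 → inactive
o4: d²=25 ≤ ρ²=47; F_rep = 2·(5,0)/25² = (0.0160,0.0000)
F = F_att + ΣF_rep = (12.0160,-1.5000)
p' = p + 1/5·F = (-2.5968,6.7000)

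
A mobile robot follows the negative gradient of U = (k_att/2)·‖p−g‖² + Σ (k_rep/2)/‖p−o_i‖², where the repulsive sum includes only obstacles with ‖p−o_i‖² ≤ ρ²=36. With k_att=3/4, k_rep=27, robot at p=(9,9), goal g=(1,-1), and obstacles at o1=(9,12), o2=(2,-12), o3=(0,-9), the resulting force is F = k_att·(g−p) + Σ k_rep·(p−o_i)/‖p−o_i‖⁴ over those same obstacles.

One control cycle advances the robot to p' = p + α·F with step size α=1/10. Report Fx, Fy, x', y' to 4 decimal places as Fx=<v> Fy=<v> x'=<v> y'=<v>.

Fx=-6.0000 Fy=-8.5000 x'=8.4000 y'=8.1500

F_att = 3/4·(g−p) = 3/4·(-8,-10) = (-6.0000,-7.5000)
o1: d²=9 ≤ ρ²=36; F_rep = 27·(0,-3)/9² = (0.0000,-1.0000)
o2: d²=490 > ρ²=36 → inactive
o3: d²=405 > ρ²=36 → inactive
F = F_att + ΣF_rep = (-6.0000,-8.5000)
p' = p + 1/10·F = (8.4000,8.1500)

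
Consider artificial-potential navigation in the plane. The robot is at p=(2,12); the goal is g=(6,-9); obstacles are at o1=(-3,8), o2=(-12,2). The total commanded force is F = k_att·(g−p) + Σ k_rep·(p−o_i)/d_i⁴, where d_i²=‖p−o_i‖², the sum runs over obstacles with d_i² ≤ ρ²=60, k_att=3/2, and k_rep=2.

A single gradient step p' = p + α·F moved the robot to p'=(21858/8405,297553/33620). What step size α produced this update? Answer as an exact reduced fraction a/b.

F_att = 3/2·(g−p) = 3/2·(4,-21) = (6.0000,-31.5000)
o1: d²=41 ≤ ρ²=60; F_rep = 2·(5,4)/41² = (0.0059,0.0048)
o2: d²=296 > ρ²=60 → inactive
F = F_att + ΣF_rep = (6.0059,-31.4952)
Δp = p'−p = (0.6006,-3.1495); α = Δx/Fx = (5048/8405) / (10096/1681) = 1/10
check: Δy/Fy = (-105887/33620) / (-105887/3362) = 1/10 ✓

α = 1/10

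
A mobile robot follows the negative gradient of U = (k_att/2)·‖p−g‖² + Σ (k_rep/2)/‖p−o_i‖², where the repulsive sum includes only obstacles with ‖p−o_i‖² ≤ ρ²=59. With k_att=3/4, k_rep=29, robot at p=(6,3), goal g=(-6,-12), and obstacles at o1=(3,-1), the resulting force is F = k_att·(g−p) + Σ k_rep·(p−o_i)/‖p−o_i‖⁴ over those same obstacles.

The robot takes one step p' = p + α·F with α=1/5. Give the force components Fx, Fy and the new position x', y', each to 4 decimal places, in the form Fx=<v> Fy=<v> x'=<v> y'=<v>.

F_att = 3/4·(g−p) = 3/4·(-12,-15) = (-9.0000,-11.2500)
o1: d²=25 ≤ ρ²=59; F_rep = 29·(3,4)/25² = (0.1392,0.1856)
F = F_att + ΣF_rep = (-8.8608,-11.0644)
p' = p + 1/5·F = (4.2278,0.7871)

Fx=-8.8608 Fy=-11.0644 x'=4.2278 y'=0.7871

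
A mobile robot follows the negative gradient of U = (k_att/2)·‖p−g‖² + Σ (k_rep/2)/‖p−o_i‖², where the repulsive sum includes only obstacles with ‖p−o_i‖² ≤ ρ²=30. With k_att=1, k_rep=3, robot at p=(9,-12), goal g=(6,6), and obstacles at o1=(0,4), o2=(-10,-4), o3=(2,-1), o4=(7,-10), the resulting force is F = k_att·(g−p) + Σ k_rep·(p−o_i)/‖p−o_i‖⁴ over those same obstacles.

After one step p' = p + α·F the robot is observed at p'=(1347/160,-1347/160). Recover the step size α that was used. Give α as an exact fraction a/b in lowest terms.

F_att = 1·(g−p) = 1·(-3,18) = (-3.0000,18.0000)
o1: d²=337 > ρ²=30 → inactive
o2: d²=425 > ρ²=30 → inactive
o3: d²=170 > ρ²=30 → inactive
o4: d²=8 ≤ ρ²=30; F_rep = 3·(2,-2)/8² = (0.0938,-0.0938)
F = F_att + ΣF_rep = (-2.9062,17.9062)
Δp = p'−p = (-0.5813,3.5812); α = Δx/Fx = (-93/160) / (-93/32) = 1/5
check: Δy/Fy = (573/160) / (573/32) = 1/5 ✓

α = 1/5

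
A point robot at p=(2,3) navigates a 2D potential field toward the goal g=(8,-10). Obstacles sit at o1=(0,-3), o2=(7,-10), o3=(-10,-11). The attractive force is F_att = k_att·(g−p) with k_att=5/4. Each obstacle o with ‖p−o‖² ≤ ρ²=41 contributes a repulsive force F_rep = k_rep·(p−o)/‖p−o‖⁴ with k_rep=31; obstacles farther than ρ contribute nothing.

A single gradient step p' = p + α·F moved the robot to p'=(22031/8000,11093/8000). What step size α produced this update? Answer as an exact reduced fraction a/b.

F_att = 5/4·(g−p) = 5/4·(6,-13) = (7.5000,-16.2500)
o1: d²=40 ≤ ρ²=41; F_rep = 31·(2,6)/40² = (0.0387,0.1163)
o2: d²=194 > ρ²=41 → inactive
o3: d²=340 > ρ²=41 → inactive
F = F_att + ΣF_rep = (7.5388,-16.1337)
Δp = p'−p = (0.7539,-1.6134); α = Δx/Fx = (6031/8000) / (6031/800) = 1/10
check: Δy/Fy = (-12907/8000) / (-12907/800) = 1/10 ✓

α = 1/10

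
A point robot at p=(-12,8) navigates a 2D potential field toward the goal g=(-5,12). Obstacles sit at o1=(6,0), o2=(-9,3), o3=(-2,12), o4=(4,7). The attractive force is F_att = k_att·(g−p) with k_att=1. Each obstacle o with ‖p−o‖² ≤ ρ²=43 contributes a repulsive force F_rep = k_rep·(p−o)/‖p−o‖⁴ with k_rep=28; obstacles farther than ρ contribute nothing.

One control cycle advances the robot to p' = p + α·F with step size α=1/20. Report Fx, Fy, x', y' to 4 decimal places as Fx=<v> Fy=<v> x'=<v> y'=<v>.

Fx=6.9273 Fy=4.1211 x'=-11.6536 y'=8.2061

F_att = 1·(g−p) = 1·(7,4) = (7.0000,4.0000)
o1: d²=388 > ρ²=43 → inactive
o2: d²=34 ≤ ρ²=43; F_rep = 28·(-3,5)/34² = (-0.0727,0.1211)
o3: d²=116 > ρ²=43 → inactive
o4: d²=257 > ρ²=43 → inactive
F = F_att + ΣF_rep = (6.9273,4.1211)
p' = p + 1/20·F = (-11.6536,8.2061)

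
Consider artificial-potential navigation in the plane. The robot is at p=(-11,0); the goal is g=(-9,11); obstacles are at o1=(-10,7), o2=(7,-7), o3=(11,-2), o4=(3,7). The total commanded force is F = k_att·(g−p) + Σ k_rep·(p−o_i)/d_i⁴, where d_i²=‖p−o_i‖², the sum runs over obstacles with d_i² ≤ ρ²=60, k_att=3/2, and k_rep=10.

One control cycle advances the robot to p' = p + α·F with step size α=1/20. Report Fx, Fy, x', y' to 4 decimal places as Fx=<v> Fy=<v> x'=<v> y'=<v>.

F_att = 3/2·(g−p) = 3/2·(2,11) = (3.0000,16.5000)
o1: d²=50 ≤ ρ²=60; F_rep = 10·(-1,-7)/50² = (-0.0040,-0.0280)
o2: d²=373 > ρ²=60 → inactive
o3: d²=488 > ρ²=60 → inactive
o4: d²=245 > ρ²=60 → inactive
F = F_att + ΣF_rep = (2.9960,16.4720)
p' = p + 1/20·F = (-10.8502,0.8236)

Fx=2.9960 Fy=16.4720 x'=-10.8502 y'=0.8236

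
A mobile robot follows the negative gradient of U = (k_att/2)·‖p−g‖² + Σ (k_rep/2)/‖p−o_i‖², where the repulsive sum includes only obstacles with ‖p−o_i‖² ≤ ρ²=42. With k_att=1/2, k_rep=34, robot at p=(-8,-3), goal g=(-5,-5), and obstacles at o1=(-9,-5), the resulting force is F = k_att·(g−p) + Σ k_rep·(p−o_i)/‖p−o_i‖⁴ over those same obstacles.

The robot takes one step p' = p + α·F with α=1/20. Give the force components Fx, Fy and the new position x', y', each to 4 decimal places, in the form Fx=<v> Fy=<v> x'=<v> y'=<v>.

F_att = 1/2·(g−p) = 1/2·(3,-2) = (1.5000,-1.0000)
o1: d²=5 ≤ ρ²=42; F_rep = 34·(1,2)/5² = (1.3600,2.7200)
F = F_att + ΣF_rep = (2.8600,1.7200)
p' = p + 1/20·F = (-7.8570,-2.9140)

Fx=2.8600 Fy=1.7200 x'=-7.8570 y'=-2.9140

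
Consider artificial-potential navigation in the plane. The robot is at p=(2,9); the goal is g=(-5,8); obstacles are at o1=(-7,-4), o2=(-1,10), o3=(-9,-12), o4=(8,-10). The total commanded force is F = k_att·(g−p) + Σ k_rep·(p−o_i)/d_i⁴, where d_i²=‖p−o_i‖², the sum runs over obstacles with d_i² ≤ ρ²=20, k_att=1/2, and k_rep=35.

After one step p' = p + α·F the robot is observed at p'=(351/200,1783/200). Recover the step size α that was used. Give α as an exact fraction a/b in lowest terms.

F_att = 1/2·(g−p) = 1/2·(-7,-1) = (-3.5000,-0.5000)
o1: d²=250 > ρ²=20 → inactive
o2: d²=10 ≤ ρ²=20; F_rep = 35·(3,-1)/10² = (1.0500,-0.3500)
o3: d²=562 > ρ²=20 → inactive
o4: d²=397 > ρ²=20 → inactive
F = F_att + ΣF_rep = (-2.4500,-0.8500)
Δp = p'−p = (-0.2450,-0.0850); α = Δx/Fx = (-49/200) / (-49/20) = 1/10
check: Δy/Fy = (-17/200) / (-17/20) = 1/10 ✓

α = 1/10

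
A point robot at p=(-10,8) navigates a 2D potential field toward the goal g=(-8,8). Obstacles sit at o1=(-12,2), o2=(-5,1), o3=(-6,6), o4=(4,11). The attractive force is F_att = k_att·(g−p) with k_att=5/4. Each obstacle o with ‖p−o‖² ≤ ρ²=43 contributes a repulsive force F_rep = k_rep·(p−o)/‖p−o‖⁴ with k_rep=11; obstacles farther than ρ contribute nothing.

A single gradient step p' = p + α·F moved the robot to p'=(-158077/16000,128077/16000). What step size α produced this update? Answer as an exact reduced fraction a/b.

α = 1/20

F_att = 5/4·(g−p) = 5/4·(2,0) = (2.5000,0.0000)
o1: d²=40 ≤ ρ²=43; F_rep = 11·(2,6)/40² = (0.0138,0.0413)
o2: d²=74 > ρ²=43 → inactive
o3: d²=20 ≤ ρ²=43; F_rep = 11·(-4,2)/20² = (-0.1100,0.0550)
o4: d²=205 > ρ²=43 → inactive
F = F_att + ΣF_rep = (2.4038,0.0963)
Δp = p'−p = (0.1202,0.0048); α = Δx/Fx = (1923/16000) / (1923/800) = 1/20
check: Δy/Fy = (77/16000) / (77/800) = 1/20 ✓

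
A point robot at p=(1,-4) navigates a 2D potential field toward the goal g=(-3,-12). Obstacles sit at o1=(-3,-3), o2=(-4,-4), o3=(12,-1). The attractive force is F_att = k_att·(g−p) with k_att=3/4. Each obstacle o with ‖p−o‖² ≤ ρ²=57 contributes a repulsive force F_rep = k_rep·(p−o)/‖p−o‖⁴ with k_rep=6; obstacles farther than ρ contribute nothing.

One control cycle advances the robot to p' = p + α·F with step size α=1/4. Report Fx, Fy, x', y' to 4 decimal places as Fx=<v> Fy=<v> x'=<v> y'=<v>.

F_att = 3/4·(g−p) = 3/4·(-4,-8) = (-3.0000,-6.0000)
o1: d²=17 ≤ ρ²=57; F_rep = 6·(4,-1)/17² = (0.0830,-0.0208)
o2: d²=25 ≤ ρ²=57; F_rep = 6·(5,0)/25² = (0.0480,0.0000)
o3: d²=130 > ρ²=57 → inactive
F = F_att + ΣF_rep = (-2.8690,-6.0208)
p' = p + 1/4·F = (0.2828,-5.5052)

Fx=-2.8690 Fy=-6.0208 x'=0.2828 y'=-5.5052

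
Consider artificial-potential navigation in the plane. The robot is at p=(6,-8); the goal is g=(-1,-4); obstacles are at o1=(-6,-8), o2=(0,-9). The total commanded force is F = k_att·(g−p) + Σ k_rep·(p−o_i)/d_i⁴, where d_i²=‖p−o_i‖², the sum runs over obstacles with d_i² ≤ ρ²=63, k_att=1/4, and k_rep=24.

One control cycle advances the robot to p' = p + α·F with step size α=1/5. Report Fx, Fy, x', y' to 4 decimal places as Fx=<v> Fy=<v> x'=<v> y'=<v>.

F_att = 1/4·(g−p) = 1/4·(-7,4) = (-1.7500,1.0000)
o1: d²=144 > ρ²=63 → inactive
o2: d²=37 ≤ ρ²=63; F_rep = 24·(6,1)/37² = (0.1052,0.0175)
F = F_att + ΣF_rep = (-1.6448,1.0175)
p' = p + 1/5·F = (5.6710,-7.7965)

Fx=-1.6448 Fy=1.0175 x'=5.6710 y'=-7.7965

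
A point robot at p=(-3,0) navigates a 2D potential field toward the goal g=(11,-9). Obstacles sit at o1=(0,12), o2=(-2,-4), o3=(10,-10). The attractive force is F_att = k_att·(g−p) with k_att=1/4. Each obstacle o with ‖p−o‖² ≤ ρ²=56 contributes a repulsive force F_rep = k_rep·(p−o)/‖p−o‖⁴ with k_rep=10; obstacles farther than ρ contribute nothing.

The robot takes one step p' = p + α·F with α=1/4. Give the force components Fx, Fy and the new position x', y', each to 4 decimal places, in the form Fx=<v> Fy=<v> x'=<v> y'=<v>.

F_att = 1/4·(g−p) = 1/4·(14,-9) = (3.5000,-2.2500)
o1: d²=153 > ρ²=56 → inactive
o2: d²=17 ≤ ρ²=56; F_rep = 10·(-1,4)/17² = (-0.0346,0.1384)
o3: d²=269 > ρ²=56 → inactive
F = F_att + ΣF_rep = (3.4654,-2.1116)
p' = p + 1/4·F = (-2.1337,-0.5279)

Fx=3.4654 Fy=-2.1116 x'=-2.1337 y'=-0.5279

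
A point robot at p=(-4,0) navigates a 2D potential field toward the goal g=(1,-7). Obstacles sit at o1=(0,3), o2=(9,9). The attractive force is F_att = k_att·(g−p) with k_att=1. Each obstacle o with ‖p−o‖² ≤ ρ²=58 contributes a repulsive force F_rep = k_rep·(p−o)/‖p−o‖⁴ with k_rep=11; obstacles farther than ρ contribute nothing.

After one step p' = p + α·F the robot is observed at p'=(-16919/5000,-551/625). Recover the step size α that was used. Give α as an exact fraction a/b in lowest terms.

α = 1/8

F_att = 1·(g−p) = 1·(5,-7) = (5.0000,-7.0000)
o1: d²=25 ≤ ρ²=58; F_rep = 11·(-4,-3)/25² = (-0.0704,-0.0528)
o2: d²=250 > ρ²=58 → inactive
F = F_att + ΣF_rep = (4.9296,-7.0528)
Δp = p'−p = (0.6162,-0.8816); α = Δx/Fx = (3081/5000) / (3081/625) = 1/8
check: Δy/Fy = (-551/625) / (-4408/625) = 1/8 ✓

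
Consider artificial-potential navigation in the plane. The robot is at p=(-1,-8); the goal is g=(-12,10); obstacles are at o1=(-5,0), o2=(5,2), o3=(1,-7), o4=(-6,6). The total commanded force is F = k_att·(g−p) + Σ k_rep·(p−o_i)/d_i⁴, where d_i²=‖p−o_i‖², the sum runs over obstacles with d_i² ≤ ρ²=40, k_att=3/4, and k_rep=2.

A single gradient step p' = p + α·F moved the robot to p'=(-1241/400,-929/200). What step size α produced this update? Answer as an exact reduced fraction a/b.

α = 1/4

F_att = 3/4·(g−p) = 3/4·(-11,18) = (-8.2500,13.5000)
o1: d²=80 > ρ²=40 → inactive
o2: d²=136 > ρ²=40 → inactive
o3: d²=5 ≤ ρ²=40; F_rep = 2·(-2,-1)/5² = (-0.1600,-0.0800)
o4: d²=221 > ρ²=40 → inactive
F = F_att + ΣF_rep = (-8.4100,13.4200)
Δp = p'−p = (-2.1025,3.3550); α = Δx/Fx = (-841/400) / (-841/100) = 1/4
check: Δy/Fy = (671/200) / (671/50) = 1/4 ✓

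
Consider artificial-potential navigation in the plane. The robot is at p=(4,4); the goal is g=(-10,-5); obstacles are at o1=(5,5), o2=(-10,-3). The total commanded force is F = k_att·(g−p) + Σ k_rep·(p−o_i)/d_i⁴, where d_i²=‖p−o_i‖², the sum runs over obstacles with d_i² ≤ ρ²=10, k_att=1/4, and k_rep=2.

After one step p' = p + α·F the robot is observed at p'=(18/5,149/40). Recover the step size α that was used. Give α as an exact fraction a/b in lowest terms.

F_att = 1/4·(g−p) = 1/4·(-14,-9) = (-3.5000,-2.2500)
o1: d²=2 ≤ ρ²=10; F_rep = 2·(-1,-1)/2² = (-0.5000,-0.5000)
o2: d²=245 > ρ²=10 → inactive
F = F_att + ΣF_rep = (-4.0000,-2.7500)
Δp = p'−p = (-0.4000,-0.2750); α = Δx/Fx = (-2/5) / (-4) = 1/10
check: Δy/Fy = (-11/40) / (-11/4) = 1/10 ✓

α = 1/10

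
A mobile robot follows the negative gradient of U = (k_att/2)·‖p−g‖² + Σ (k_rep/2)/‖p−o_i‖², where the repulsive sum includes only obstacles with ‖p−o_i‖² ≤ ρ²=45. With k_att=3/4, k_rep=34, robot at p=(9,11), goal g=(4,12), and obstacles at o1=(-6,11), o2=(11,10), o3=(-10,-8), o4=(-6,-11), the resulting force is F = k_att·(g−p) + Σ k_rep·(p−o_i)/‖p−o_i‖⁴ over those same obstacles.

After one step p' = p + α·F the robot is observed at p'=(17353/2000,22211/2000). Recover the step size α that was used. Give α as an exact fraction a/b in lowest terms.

α = 1/20

F_att = 3/4·(g−p) = 3/4·(-5,1) = (-3.7500,0.7500)
o1: d²=225 > ρ²=45 → inactive
o2: d²=5 ≤ ρ²=45; F_rep = 34·(-2,1)/5² = (-2.7200,1.3600)
o3: d²=722 > ρ²=45 → inactive
o4: d²=709 > ρ²=45 → inactive
F = F_att + ΣF_rep = (-6.4700,2.1100)
Δp = p'−p = (-0.3235,0.1055); α = Δx/Fx = (-647/2000) / (-647/100) = 1/20
check: Δy/Fy = (211/2000) / (211/100) = 1/20 ✓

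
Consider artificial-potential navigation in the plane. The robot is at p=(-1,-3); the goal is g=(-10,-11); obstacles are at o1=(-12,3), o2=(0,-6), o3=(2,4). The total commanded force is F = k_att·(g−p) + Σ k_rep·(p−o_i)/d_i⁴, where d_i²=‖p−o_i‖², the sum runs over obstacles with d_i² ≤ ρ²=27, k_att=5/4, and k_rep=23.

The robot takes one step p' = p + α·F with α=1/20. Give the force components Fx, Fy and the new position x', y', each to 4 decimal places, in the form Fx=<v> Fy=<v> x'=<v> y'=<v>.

Fx=-11.4800 Fy=-9.3100 x'=-1.5740 y'=-3.4655

F_att = 5/4·(g−p) = 5/4·(-9,-8) = (-11.2500,-10.0000)
o1: d²=157 > ρ²=27 → inactive
o2: d²=10 ≤ ρ²=27; F_rep = 23·(-1,3)/10² = (-0.2300,0.6900)
o3: d²=58 > ρ²=27 → inactive
F = F_att + ΣF_rep = (-11.4800,-9.3100)
p' = p + 1/20·F = (-1.5740,-3.4655)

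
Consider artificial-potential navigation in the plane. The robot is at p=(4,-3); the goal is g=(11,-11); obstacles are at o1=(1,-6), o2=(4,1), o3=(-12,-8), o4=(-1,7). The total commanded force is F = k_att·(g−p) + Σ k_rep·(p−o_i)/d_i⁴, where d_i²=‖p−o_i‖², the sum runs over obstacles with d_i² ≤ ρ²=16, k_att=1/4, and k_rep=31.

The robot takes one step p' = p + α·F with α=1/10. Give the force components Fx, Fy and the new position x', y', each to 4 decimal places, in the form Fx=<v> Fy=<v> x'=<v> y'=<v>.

Fx=1.7500 Fy=-2.4844 x'=4.1750 y'=-3.2484

F_att = 1/4·(g−p) = 1/4·(7,-8) = (1.7500,-2.0000)
o1: d²=18 > ρ²=16 → inactive
o2: d²=16 ≤ ρ²=16; F_rep = 31·(0,-4)/16² = (0.0000,-0.4844)
o3: d²=281 > ρ²=16 → inactive
o4: d²=125 > ρ²=16 → inactive
F = F_att + ΣF_rep = (1.7500,-2.4844)
p' = p + 1/10·F = (4.1750,-3.2484)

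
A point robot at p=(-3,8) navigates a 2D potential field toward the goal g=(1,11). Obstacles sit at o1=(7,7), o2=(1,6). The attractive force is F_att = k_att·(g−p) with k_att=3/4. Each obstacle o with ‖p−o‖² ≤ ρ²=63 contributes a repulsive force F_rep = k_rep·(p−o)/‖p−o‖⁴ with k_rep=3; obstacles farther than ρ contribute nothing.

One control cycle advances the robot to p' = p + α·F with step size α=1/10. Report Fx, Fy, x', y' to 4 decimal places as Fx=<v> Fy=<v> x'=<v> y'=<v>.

F_att = 3/4·(g−p) = 3/4·(4,3) = (3.0000,2.2500)
o1: d²=101 > ρ²=63 → inactive
o2: d²=20 ≤ ρ²=63; F_rep = 3·(-4,2)/20² = (-0.0300,0.0150)
F = F_att + ΣF_rep = (2.9700,2.2650)
p' = p + 1/10·F = (-2.7030,8.2265)

Fx=2.9700 Fy=2.2650 x'=-2.7030 y'=8.2265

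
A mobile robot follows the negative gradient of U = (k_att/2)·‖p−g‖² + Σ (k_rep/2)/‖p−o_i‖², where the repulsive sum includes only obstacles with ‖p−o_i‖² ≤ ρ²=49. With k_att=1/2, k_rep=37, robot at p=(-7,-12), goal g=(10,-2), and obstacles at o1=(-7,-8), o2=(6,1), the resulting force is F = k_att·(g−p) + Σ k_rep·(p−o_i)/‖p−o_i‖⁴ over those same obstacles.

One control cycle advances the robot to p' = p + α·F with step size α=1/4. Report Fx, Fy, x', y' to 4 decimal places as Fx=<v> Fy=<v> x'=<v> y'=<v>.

F_att = 1/2·(g−p) = 1/2·(17,10) = (8.5000,5.0000)
o1: d²=16 ≤ ρ²=49; F_rep = 37·(0,-4)/16² = (0.0000,-0.5781)
o2: d²=338 > ρ²=49 → inactive
F = F_att + ΣF_rep = (8.5000,4.4219)
p' = p + 1/4·F = (-4.8750,-10.8945)

Fx=8.5000 Fy=4.4219 x'=-4.8750 y'=-10.8945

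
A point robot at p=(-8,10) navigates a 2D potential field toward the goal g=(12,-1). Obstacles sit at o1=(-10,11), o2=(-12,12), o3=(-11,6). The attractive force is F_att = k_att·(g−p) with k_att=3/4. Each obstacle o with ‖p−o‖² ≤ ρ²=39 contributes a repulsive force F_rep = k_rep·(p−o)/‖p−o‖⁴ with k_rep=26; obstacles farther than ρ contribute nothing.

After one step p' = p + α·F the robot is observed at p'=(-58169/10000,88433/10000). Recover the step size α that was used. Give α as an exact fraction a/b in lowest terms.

α = 1/8

F_att = 3/4·(g−p) = 3/4·(20,-11) = (15.0000,-8.2500)
o1: d²=5 ≤ ρ²=39; F_rep = 26·(2,-1)/5² = (2.0800,-1.0400)
o2: d²=20 ≤ ρ²=39; F_rep = 26·(4,-2)/20² = (0.2600,-0.1300)
o3: d²=25 ≤ ρ²=39; F_rep = 26·(3,4)/25² = (0.1248,0.1664)
F = F_att + ΣF_rep = (17.4648,-9.2536)
Δp = p'−p = (2.1831,-1.1567); α = Δx/Fx = (21831/10000) / (21831/1250) = 1/8
check: Δy/Fy = (-11567/10000) / (-11567/1250) = 1/8 ✓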